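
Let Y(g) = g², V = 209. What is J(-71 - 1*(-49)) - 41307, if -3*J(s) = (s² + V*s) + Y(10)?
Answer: -39969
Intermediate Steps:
J(s) = -100/3 - 209*s/3 - s²/3 (J(s) = -((s² + 209*s) + 10²)/3 = -((s² + 209*s) + 100)/3 = -(100 + s² + 209*s)/3 = -100/3 - 209*s/3 - s²/3)
J(-71 - 1*(-49)) - 41307 = (-100/3 - 209*(-71 - 1*(-49))/3 - (-71 - 1*(-49))²/3) - 41307 = (-100/3 - 209*(-71 + 49)/3 - (-71 + 49)²/3) - 41307 = (-100/3 - 209/3*(-22) - ⅓*(-22)²) - 41307 = (-100/3 + 4598/3 - ⅓*484) - 41307 = (-100/3 + 4598/3 - 484/3) - 41307 = 1338 - 41307 = -39969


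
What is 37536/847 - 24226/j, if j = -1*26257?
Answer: 1187842/26257 ≈ 45.239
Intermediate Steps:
j = -26257
37536/847 - 24226/j = 37536/847 - 24226/(-26257) = 37536*(1/847) - 24226*(-1/26257) = 37536/847 + 24226/26257 = 1187842/26257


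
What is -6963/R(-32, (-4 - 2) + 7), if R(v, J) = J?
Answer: -6963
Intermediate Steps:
-6963/R(-32, (-4 - 2) + 7) = -6963/((-4 - 2) + 7) = -6963/(-6 + 7) = -6963/1 = -6963*1 = -6963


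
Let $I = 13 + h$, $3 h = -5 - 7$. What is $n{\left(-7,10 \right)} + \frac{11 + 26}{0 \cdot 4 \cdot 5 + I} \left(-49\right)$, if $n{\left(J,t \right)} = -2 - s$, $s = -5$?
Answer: $- \frac{1786}{9} \approx -198.44$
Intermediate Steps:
$h = -4$ ($h = \frac{-5 - 7}{3} = \frac{1}{3} \left(-12\right) = -4$)
$n{\left(J,t \right)} = 3$ ($n{\left(J,t \right)} = -2 - -5 = -2 + 5 = 3$)
$I = 9$ ($I = 13 - 4 = 9$)
$n{\left(-7,10 \right)} + \frac{11 + 26}{0 \cdot 4 \cdot 5 + I} \left(-49\right) = 3 + \frac{11 + 26}{0 \cdot 4 \cdot 5 + 9} \left(-49\right) = 3 + \frac{37}{0 \cdot 5 + 9} \left(-49\right) = 3 + \frac{37}{0 + 9} \left(-49\right) = 3 + \frac{37}{9} \left(-49\right) = 3 - \frac{1813}{9} = - \frac{1786}{9}$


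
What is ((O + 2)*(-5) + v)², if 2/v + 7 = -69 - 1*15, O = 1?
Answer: 1868689/8281 ≈ 225.66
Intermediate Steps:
v = -2/91 (v = 2/(-7 + (-69 - 1*15)) = 2/(-7 + (-69 - 15)) = 2/(-7 - 84) = 2/(-91) = 2*(-1/91) = -2/91 ≈ -0.021978)
((O + 2)*(-5) + v)² = ((1 + 2)*(-5) - 2/91)² = (3*(-5) - 2/91)² = (-15 - 2/91)² = (-1367/91)² = 1868689/8281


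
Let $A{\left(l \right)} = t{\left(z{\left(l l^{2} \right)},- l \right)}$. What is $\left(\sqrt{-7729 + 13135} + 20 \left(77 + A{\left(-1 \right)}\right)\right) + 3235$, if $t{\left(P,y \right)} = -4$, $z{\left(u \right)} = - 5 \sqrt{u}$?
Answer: $4695 + \sqrt{5406} \approx 4768.5$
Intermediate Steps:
$A{\left(l \right)} = -4$
$\left(\sqrt{-7729 + 13135} + 20 \left(77 + A{\left(-1 \right)}\right)\right) + 3235 = \left(\sqrt{-7729 + 13135} + 20 \left(77 - 4\right)\right) + 3235 = \left(\sqrt{5406} + 20 \cdot 73\right) + 3235 = \left(\sqrt{5406} + 1460\right) + 3235 = \left(1460 + \sqrt{5406}\right) + 3235 = 4695 + \sqrt{5406}$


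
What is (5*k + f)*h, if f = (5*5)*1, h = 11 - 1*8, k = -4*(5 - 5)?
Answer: 75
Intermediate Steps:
k = 0 (k = -4*0 = 0)
h = 3 (h = 11 - 8 = 3)
f = 25 (f = 25*1 = 25)
(5*k + f)*h = (5*0 + 25)*3 = (0 + 25)*3 = 25*3 = 75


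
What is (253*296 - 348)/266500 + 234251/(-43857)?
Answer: -2957939536/584394525 ≈ -5.0615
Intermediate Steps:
(253*296 - 348)/266500 + 234251/(-43857) = (74888 - 348)*(1/266500) + 234251*(-1/43857) = 74540*(1/266500) - 234251/43857 = 3727/13325 - 234251/43857 = -2957939536/584394525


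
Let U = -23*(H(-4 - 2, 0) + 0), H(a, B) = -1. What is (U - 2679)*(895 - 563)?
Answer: -881792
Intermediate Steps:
U = 23 (U = -23*(-1 + 0) = -23*(-1) = 23)
(U - 2679)*(895 - 563) = (23 - 2679)*(895 - 563) = -2656*332 = -881792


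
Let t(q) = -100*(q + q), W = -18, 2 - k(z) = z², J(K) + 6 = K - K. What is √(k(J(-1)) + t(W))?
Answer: √3566 ≈ 59.716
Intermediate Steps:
J(K) = -6 (J(K) = -6 + (K - K) = -6 + 0 = -6)
k(z) = 2 - z²
t(q) = -200*q
√(k(J(-1)) + t(W)) = √((2 - 1*(-6)²) - 200*(-18)) = √((2 - 1*36) + 3600) = √((2 - 36) + 3600) = √(-34 + 3600) = √3566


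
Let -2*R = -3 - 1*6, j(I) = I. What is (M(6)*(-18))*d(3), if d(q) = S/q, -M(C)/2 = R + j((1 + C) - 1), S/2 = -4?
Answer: -1008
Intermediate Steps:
S = -8 (S = 2*(-4) = -8)
R = 9/2 (R = -(-3 - 1*6)/2 = -(-3 - 6)/2 = -1/2*(-9) = 9/2 ≈ 4.5000)
M(C) = -9 - 2*C (M(C) = -2*(9/2 + ((1 + C) - 1)) = -2*(9/2 + C) = -9 - 2*C)
d(q) = -8/q
(M(6)*(-18))*d(3) = ((-9 - 2*6)*(-18))*(-8/3) = ((-9 - 12)*(-18))*(-8*1/3) = -21*(-18)*(-8/3) = 378*(-8/3) = -1008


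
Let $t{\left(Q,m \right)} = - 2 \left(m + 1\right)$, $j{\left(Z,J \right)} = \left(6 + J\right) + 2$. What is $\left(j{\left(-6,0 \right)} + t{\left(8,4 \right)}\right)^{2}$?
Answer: $4$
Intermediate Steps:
$j{\left(Z,J \right)} = 8 + J$
$t{\left(Q,m \right)} = -2 - 2 m$ ($t{\left(Q,m \right)} = - 2 \left(1 + m\right) = -2 - 2 m$)
$\left(j{\left(-6,0 \right)} + t{\left(8,4 \right)}\right)^{2} = \left(\left(8 + 0\right) - 10\right)^{2} = \left(8 - 10\right)^{2} = \left(-2\right)^{2} = 4$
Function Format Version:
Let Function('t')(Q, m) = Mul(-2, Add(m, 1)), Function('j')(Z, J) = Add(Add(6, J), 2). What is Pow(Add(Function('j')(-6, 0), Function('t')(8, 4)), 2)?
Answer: 4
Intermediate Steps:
Function('j')(Z, J) = Add(8, J)
Function('t')(Q, m) = Add(-2, Mul(-2, m)) (Function('t')(Q, m) = Mul(-2, Add(1, m)) = Add(-2, Mul(-2, m)))
Pow(Add(Function('j')(-6, 0), Function('t')(8, 4)), 2) = Pow(Add(Add(8, 0), Add(-2, Mul(-2, 4))), 2) = Pow(Add(8, Add(-2, -8)), 2) = Pow(Add(8, -10), 2) = Pow(-2, 2) = 4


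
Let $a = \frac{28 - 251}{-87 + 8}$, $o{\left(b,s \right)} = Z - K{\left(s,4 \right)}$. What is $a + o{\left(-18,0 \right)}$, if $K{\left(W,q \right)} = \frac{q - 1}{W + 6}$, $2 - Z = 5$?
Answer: $- \frac{107}{158} \approx -0.67722$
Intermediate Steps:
$Z = -3$ ($Z = 2 - 5 = -3$)
$K{\left(W,q \right)} = \frac{-1 + q}{6 + W}$
$o{\left(b,s \right)} = -3 - \frac{3}{6 + s}$ ($o{\left(b,s \right)} = -3 - \frac{-1 + 4}{6 + s} = -3 - \frac{1}{6 + s} 3 = -3 - \frac{3}{6 + s}$)
$a = \frac{223}{79}$ ($a = - \frac{223}{-79} = \left(-223\right) \left(- \frac{1}{79}\right) = \frac{223}{79} \approx 2.8228$)
$a + o{\left(-18,0 \right)} = \frac{223}{79} + \frac{3 \left(-7 - 0\right)}{6 + 0} = \frac{223}{79} + \frac{3 \left(-7 + 0\right)}{6} = \frac{223}{79} + 3 \cdot \frac{1}{6} \left(-7\right) = \frac{223}{79} - \frac{7}{2} = - \frac{107}{158}$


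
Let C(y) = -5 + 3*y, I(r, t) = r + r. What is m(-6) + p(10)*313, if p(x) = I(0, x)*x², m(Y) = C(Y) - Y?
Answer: -17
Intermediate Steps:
I(r, t) = 2*r
m(Y) = -5 + 2*Y (m(Y) = (-5 + 3*Y) - Y = -5 + 2*Y)
p(x) = 0 (p(x) = (2*0)*x² = 0*x² = 0)
m(-6) + p(10)*313 = (-5 + 2*(-6)) + 0*313 = (-5 - 12) + 0 = -17 + 0 = -17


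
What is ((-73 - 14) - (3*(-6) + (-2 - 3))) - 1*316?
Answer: -380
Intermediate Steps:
((-73 - 14) - (3*(-6) + (-2 - 3))) - 1*316 = (-87 - (-18 - 5)) - 316 = (-87 - 1*(-23)) - 316 = (-87 + 23) - 316 = -64 - 316 = -380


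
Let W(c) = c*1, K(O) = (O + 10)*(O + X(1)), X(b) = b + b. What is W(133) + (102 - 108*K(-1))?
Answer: -737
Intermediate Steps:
X(b) = 2*b
K(O) = (2 + O)*(10 + O) (K(O) = (O + 10)*(O + 2*1) = (10 + O)*(O + 2) = (10 + O)*(2 + O) = (2 + O)*(10 + O))
W(c) = c
W(133) + (102 - 108*K(-1)) = 133 + (102 - 108*(20 + (-1)² + 12*(-1))) = 133 + (102 - 108*(20 + 1 - 12)) = 133 + (102 - 108*9) = 133 + (102 - 972) = 133 - 870 = -737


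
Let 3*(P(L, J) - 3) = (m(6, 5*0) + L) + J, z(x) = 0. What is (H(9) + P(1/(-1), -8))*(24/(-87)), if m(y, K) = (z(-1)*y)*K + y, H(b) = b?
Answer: -88/29 ≈ -3.0345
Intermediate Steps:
m(y, K) = y (m(y, K) = (0*y)*K + y = 0*K + y = 0 + y = y)
P(L, J) = 5 + J/3 + L/3 (P(L, J) = 3 + ((6 + L) + J)/3 = 3 + (6 + J + L)/3 = 3 + (2 + J/3 + L/3) = 5 + J/3 + L/3)
(H(9) + P(1/(-1), -8))*(24/(-87)) = (9 + (5 + (⅓)*(-8) + (⅓)/(-1)))*(24/(-87)) = (9 + (5 - 8/3 + (⅓)*(-1)))*(24*(-1/87)) = (9 + (5 - 8/3 - ⅓))*(-8/29) = (9 + 2)*(-8/29) = 11*(-8/29) = -88/29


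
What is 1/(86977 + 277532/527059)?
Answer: 527059/45842288175 ≈ 1.1497e-5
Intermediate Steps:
1/(86977 + 277532/527059) = 1/(45842288175/527059) = 527059/45842288175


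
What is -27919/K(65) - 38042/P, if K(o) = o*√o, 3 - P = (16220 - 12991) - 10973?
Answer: -38042/7747 - 27919*√65/4225 ≈ -58.186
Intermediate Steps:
P = 7747 (P = 3 - ((16220 - 12991) - 10973) = 3 - (3229 - 10973) = 3 - 1*(-7744) = 3 + 7744 = 7747)
K(o) = o^(3/2)
-27919/K(65) - 38042/P = -27919*√65/4225 - 38042/7747 = -38042/7747 - 27919*√65/4225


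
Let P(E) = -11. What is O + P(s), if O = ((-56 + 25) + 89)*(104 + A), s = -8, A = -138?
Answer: -1983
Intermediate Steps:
O = -1972 (O = ((-56 + 25) + 89)*(104 - 138) = (-31 + 89)*(-34) = 58*(-34) = -1972)
O + P(s) = -1972 - 11 = -1983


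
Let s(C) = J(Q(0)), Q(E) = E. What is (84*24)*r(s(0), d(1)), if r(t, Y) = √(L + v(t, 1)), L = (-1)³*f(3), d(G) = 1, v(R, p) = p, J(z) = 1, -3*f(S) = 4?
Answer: 672*√21 ≈ 3079.5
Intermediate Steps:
f(S) = -4/3 (f(S) = -⅓*4 = -4/3)
s(C) = 1
L = 4/3 (L = (-1)³*(-4/3) = -1*(-4/3) = 4/3 ≈ 1.3333)
r(t, Y) = √21/3 (r(t, Y) = √(4/3 + 1) = √(7/3) = √21/3)
(84*24)*r(s(0), d(1)) = (84*24)*(√21/3) = 2016*(√21/3) = 672*√21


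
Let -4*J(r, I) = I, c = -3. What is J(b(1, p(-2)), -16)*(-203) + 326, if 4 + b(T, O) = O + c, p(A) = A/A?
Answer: -486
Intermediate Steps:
p(A) = 1
b(T, O) = -7 + O (b(T, O) = -4 + (O - 3) = -4 + (-3 + O) = -7 + O)
J(r, I) = -I/4
J(b(1, p(-2)), -16)*(-203) + 326 = -¼*(-16)*(-203) + 326 = 4*(-203) + 326 = -812 + 326 = -486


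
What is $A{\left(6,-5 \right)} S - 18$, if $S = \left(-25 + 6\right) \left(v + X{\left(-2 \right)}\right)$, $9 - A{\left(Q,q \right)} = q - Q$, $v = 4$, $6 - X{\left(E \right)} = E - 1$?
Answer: $-4958$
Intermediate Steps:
$X{\left(E \right)} = 7 - E$ ($X{\left(E \right)} = 6 - \left(E - 1\right) = 6 - \left(-1 + E\right) = 7 - E$)
$A{\left(Q,q \right)} = 9 + Q - q$ ($A{\left(Q,q \right)} = 9 - \left(q - Q\right) = 9 + \left(Q - q\right) = 9 + Q - q$)
$S = -247$ ($S = \left(-25 + 6\right) \left(4 + \left(7 - -2\right)\right) = - 19 \left(4 + \left(7 + 2\right)\right) = - 19 \left(4 + 9\right) = \left(-19\right) 13 = -247$)
$A{\left(6,-5 \right)} S - 18 = \left(9 + 6 - -5\right) \left(-247\right) - 18 = \left(9 + 6 + 5\right) \left(-247\right) - 18 = 20 \left(-247\right) - 18 = -4940 - 18 = -4958$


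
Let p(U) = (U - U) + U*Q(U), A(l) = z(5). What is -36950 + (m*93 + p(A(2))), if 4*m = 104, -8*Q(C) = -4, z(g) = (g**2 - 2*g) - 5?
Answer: -34527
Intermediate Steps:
z(g) = -5 + g**2 - 2*g
Q(C) = 1/2 (Q(C) = -1/8*(-4) = 1/2)
A(l) = 10 (A(l) = -5 + 5**2 - 2*5 = -5 + 25 - 10 = 10)
m = 26 (m = (1/4)*104 = 26)
p(U) = U/2 (p(U) = (U - U) + U*(1/2) = 0 + U/2 = U/2)
-36950 + (m*93 + p(A(2))) = -36950 + (26*93 + (1/2)*10) = -36950 + (2418 + 5) = -36950 + 2423 = -34527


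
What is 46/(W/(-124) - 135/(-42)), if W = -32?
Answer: 19964/1507 ≈ 13.248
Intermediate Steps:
46/(W/(-124) - 135/(-42)) = 46/(-32/(-124) - 135/(-42)) = 46/(-32*(-1/124) - 135*(-1/42)) = 46/(8/31 + 45/14) = 46/(1507/434) = 46*(434/1507) = 19964/1507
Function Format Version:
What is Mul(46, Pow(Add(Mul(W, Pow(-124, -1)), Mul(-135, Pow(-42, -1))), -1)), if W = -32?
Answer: Rational(19964, 1507) ≈ 13.248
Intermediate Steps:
Mul(46, Pow(Add(Mul(W, Pow(-124, -1)), Mul(-135, Pow(-42, -1))), -1)) = Mul(46, Pow(Add(Mul(-32, Pow(-124, -1)), Mul(-135, Pow(-42, -1))), -1)) = Mul(46, Pow(Add(Mul(-32, Rational(-1, 124)), Mul(-135, Rational(-1, 42))), -1)) = Mul(46, Pow(Add(Rational(8, 31), Rational(45, 14)), -1)) = Mul(46, Pow(Rational(1507, 434), -1)) = Mul(46, Rational(434, 1507)) = Rational(19964, 1507)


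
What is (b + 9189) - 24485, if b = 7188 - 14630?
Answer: -22738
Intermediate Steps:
b = -7442
(b + 9189) - 24485 = (-7442 + 9189) - 24485 = 1747 - 24485 = -22738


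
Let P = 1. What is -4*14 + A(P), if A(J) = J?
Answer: -55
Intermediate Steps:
-4*14 + A(P) = -4*14 + 1 = -56 + 1 = -55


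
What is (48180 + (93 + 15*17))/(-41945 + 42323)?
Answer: 2696/21 ≈ 128.38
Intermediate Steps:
(48180 + (93 + 15*17))/(-41945 + 42323) = (48180 + (93 + 255))/378 = (48180 + 348)*(1/378) = 48528*(1/378) = 2696/21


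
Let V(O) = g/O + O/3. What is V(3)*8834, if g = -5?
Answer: -17668/3 ≈ -5889.3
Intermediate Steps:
V(O) = -5/O + O/3
V(3)*8834 = (-5/3 + (⅓)*3)*8834 = (-5*⅓ + 1)*8834 = (-5/3 + 1)*8834 = -⅔*8834 = -17668/3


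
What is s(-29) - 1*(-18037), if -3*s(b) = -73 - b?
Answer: 54155/3 ≈ 18052.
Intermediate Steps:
s(b) = 73/3 + b/3 (s(b) = -(-73 - b)/3 = 73/3 + b/3)
s(-29) - 1*(-18037) = (73/3 + (1/3)*(-29)) - 1*(-18037) = (73/3 - 29/3) + 18037 = 44/3 + 18037 = 54155/3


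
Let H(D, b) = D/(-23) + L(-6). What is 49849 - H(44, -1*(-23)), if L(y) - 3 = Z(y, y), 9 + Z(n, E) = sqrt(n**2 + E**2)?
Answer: 1146709/23 - 6*sqrt(2) ≈ 49848.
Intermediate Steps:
Z(n, E) = -9 + sqrt(E**2 + n**2) (Z(n, E) = -9 + sqrt(n**2 + E**2) = -9 + sqrt(E**2 + n**2))
L(y) = -6 + sqrt(2)*sqrt(y**2) (L(y) = 3 + (-9 + sqrt(y**2 + y**2)) = 3 + (-9 + sqrt(2*y**2)) = 3 + (-9 + sqrt(2)*sqrt(y**2)) = -6 + sqrt(2)*sqrt(y**2))
H(D, b) = -6 + 6*sqrt(2) - D/23 (H(D, b) = D/(-23) + (-6 + sqrt(2)*sqrt((-6)**2)) = D*(-1/23) + (-6 + sqrt(2)*sqrt(36)) = -D/23 + (-6 + sqrt(2)*6) = -D/23 + (-6 + 6*sqrt(2)) = -6 + 6*sqrt(2) - D/23)
49849 - H(44, -1*(-23)) = 49849 - (-6 + 6*sqrt(2) - 1/23*44) = 49849 - (-6 + 6*sqrt(2) - 44/23) = 49849 - (-182/23 + 6*sqrt(2)) = 49849 + (182/23 - 6*sqrt(2)) = 1146709/23 - 6*sqrt(2)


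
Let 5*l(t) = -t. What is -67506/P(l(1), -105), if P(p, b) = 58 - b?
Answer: -67506/163 ≈ -414.15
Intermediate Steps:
l(t) = -t/5 (l(t) = (-t)/5 = -t/5)
-67506/P(l(1), -105) = -67506/(58 - 1*(-105)) = -67506/(58 + 105) = -67506/163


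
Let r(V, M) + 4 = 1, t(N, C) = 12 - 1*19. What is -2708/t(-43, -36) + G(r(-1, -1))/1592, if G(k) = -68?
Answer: 1077665/2786 ≈ 386.81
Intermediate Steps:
t(N, C) = -7 (t(N, C) = 12 - 19 = -7)
r(V, M) = -3 (r(V, M) = -4 + 1 = -3)
-2708/t(-43, -36) + G(r(-1, -1))/1592 = -2708/(-7) - 68/1592 = -2708*(-⅐) - 68*1/1592 = 2708/7 - 17/398 = 1077665/2786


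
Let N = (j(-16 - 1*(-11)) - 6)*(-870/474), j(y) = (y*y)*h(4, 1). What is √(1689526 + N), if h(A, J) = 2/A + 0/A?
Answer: √42177029234/158 ≈ 1299.8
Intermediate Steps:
h(A, J) = 2/A (h(A, J) = 2/A + 0 = 2/A)
j(y) = y²/2 (j(y) = (y*y)*(2/4) = y²*(2*(¼)) = y²*(½) = y²/2)
N = -1885/158 (N = ((-16 - 1*(-11))²/2 - 6)*(-870/474) = ((-16 + 11)²/2 - 6)*(-870*1/474) = ((½)*(-5)² - 6)*(-145/79) = ((½)*25 - 6)*(-145/79) = (25/2 - 6)*(-145/79) = (13/2)*(-145/79) = -1885/158 ≈ -11.930)
√(1689526 + N) = √(1689526 - 1885/158) = √(266943223/158) = √42177029234/158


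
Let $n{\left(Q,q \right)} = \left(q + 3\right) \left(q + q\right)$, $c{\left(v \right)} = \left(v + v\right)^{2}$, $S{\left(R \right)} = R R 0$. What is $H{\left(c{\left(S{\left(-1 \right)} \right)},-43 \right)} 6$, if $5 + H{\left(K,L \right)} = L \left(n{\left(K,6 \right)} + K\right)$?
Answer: $-27894$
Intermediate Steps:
$S{\left(R \right)} = 0$ ($S{\left(R \right)} = R^{2} \cdot 0 = 0$)
$c{\left(v \right)} = 4 v^{2}$ ($c{\left(v \right)} = \left(2 v\right)^{2} = 4 v^{2}$)
$n{\left(Q,q \right)} = 2 q \left(3 + q\right)$ ($n{\left(Q,q \right)} = \left(3 + q\right) 2 q = 2 q \left(3 + q\right)$)
$H{\left(K,L \right)} = -5 + L \left(108 + K\right)$ ($H{\left(K,L \right)} = -5 + L \left(2 \cdot 6 \left(3 + 6\right) + K\right) = -5 + L \left(2 \cdot 6 \cdot 9 + K\right) = -5 + L \left(108 + K\right)$)
$H{\left(c{\left(S{\left(-1 \right)} \right)},-43 \right)} 6 = \left(-5 + 108 \left(-43\right) + 4 \cdot 0^{2} \left(-43\right)\right) 6 = \left(-5 - 4644 + 4 \cdot 0 \left(-43\right)\right) 6 = \left(-5 - 4644 + 0 \left(-43\right)\right) 6 = \left(-5 - 4644 + 0\right) 6 = \left(-4649\right) 6 = -27894$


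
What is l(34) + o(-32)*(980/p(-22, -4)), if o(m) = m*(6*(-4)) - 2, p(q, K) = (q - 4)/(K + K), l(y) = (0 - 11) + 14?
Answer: 3002759/13 ≈ 2.3098e+5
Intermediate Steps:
l(y) = 3 (l(y) = -11 + 14 = 3)
p(q, K) = (-4 + q)/(2*K) (p(q, K) = (-4 + q)/((2*K)) = (-4 + q)*(1/(2*K)) = (-4 + q)/(2*K))
o(m) = -2 - 24*m (o(m) = m*(-24) - 2 = -24*m - 2 = -2 - 24*m)
l(34) + o(-32)*(980/p(-22, -4)) = 3 + (-2 - 24*(-32))*(980/(((1/2)*(-4 - 22)/(-4)))) = 3 + (-2 + 768)*(980/(((1/2)*(-1/4)*(-26)))) = 3 + 766*(980/(13/4)) = 3 + 766*(980*(4/13)) = 3 + 766*(3920/13) = 3 + 3002720/13 = 3002759/13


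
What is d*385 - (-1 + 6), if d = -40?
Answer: -15405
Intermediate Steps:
d*385 - (-1 + 6) = -40*385 - (-1 + 6) = -15400 - 1*5 = -15400 - 5 = -15405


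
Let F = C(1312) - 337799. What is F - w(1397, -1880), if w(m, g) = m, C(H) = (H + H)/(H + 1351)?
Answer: -903276324/2663 ≈ -3.3920e+5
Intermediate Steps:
C(H) = 2*H/(1351 + H) (C(H) = (2*H)/(1351 + H) = 2*H/(1351 + H))
F = -899556113/2663 (F = 2*1312/(1351 + 1312) - 337799 = 2*1312/2663 - 337799 = 2*1312*(1/2663) - 337799 = 2624/2663 - 337799 = -899556113/2663 ≈ -3.3780e+5)
F - w(1397, -1880) = -899556113/2663 - 1*1397 = -899556113/2663 - 1397 = -903276324/2663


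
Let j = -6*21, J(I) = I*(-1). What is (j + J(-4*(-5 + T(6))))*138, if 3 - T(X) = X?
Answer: -21804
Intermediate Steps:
T(X) = 3 - X
J(I) = -I
j = -126
(j + J(-4*(-5 + T(6))))*138 = (-126 - (-4)*(-5 + (3 - 1*6)))*138 = (-126 - (-4)*(-5 + (3 - 6)))*138 = (-126 - (-4)*(-5 - 3))*138 = (-126 - (-4)*(-8))*138 = (-126 - 1*32)*138 = (-126 - 32)*138 = -158*138 = -21804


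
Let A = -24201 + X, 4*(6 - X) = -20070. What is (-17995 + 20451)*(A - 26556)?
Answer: -112321476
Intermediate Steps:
X = 10047/2 (X = 6 - 1/4*(-20070) = 6 + 10035/2 = 10047/2 ≈ 5023.5)
A = -38355/2 (A = -24201 + 10047/2 = -38355/2 ≈ -19178.)
(-17995 + 20451)*(A - 26556) = (-17995 + 20451)*(-38355/2 - 26556) = 2456*(-91467/2) = -112321476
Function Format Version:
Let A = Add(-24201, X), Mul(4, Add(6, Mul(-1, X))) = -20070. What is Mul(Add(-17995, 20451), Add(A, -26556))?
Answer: -112321476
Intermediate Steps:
X = Rational(10047, 2) (X = Add(6, Mul(Rational(-1, 4), -20070)) = Add(6, Rational(10035, 2)) = Rational(10047, 2) ≈ 5023.5)
A = Rational(-38355, 2) (A = Add(-24201, Rational(10047, 2)) = Rational(-38355, 2) ≈ -19178.)
Mul(Add(-17995, 20451), Add(A, -26556)) = Mul(Add(-17995, 20451), Add(Rational(-38355, 2), -26556)) = Mul(2456, Rational(-91467, 2)) = -112321476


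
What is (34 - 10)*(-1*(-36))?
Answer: 864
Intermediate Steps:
(34 - 10)*(-1*(-36)) = 24*36 = 864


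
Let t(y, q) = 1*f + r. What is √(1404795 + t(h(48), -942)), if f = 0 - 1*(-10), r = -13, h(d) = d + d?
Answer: 6*√39022 ≈ 1185.2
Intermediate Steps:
h(d) = 2*d
f = 10 (f = 0 + 10 = 10)
t(y, q) = -3 (t(y, q) = 1*10 - 13 = 10 - 13 = -3)
√(1404795 + t(h(48), -942)) = √(1404795 - 3) = √1404792 = 6*√39022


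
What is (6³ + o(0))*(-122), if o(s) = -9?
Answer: -25254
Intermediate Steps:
(6³ + o(0))*(-122) = (6³ - 9)*(-122) = (216 - 9)*(-122) = 207*(-122) = -25254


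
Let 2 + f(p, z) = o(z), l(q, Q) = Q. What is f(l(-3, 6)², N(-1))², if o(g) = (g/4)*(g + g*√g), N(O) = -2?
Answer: (1 - I*√2)² ≈ -1.0 - 2.8284*I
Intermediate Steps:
o(g) = g*(g + g^(3/2))/4 (o(g) = (g*(¼))*(g + g^(3/2)) = (g/4)*(g + g^(3/2)) = g*(g + g^(3/2))/4)
f(p, z) = -2 + z²/4 + z^(5/2)/4 (f(p, z) = -2 + (z²/4 + z^(5/2)/4) = -2 + z²/4 + z^(5/2)/4)
f(l(-3, 6)², N(-1))² = (-2 + (¼)*(-2)² + (-2)^(5/2)/4)² = (-2 + (¼)*4 + (4*I*√2)/4)² = (-2 + 1 + I*√2)² = (-1 + I*√2)²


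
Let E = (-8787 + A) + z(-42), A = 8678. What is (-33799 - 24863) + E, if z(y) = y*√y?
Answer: -58771 - 42*I*√42 ≈ -58771.0 - 272.19*I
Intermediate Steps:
z(y) = y^(3/2)
E = -109 - 42*I*√42 (E = (-8787 + 8678) + (-42)^(3/2) = -109 - 42*I*√42 ≈ -109.0 - 272.19*I)
(-33799 - 24863) + E = (-33799 - 24863) + (-109 - 42*I*√42) = -58662 + (-109 - 42*I*√42) = -58771 - 42*I*√42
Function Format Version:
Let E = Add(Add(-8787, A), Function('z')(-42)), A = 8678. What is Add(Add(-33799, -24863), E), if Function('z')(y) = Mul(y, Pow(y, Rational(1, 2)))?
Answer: Add(-58771, Mul(-42, I, Pow(42, Rational(1, 2)))) ≈ Add(-58771., Mul(-272.19, I))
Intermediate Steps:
Function('z')(y) = Pow(y, Rational(3, 2))
E = Add(-109, Mul(-42, I, Pow(42, Rational(1, 2)))) (E = Add(Add(-8787, 8678), Pow(-42, Rational(3, 2))) = Add(-109, Mul(-42, I, Pow(42, Rational(1, 2)))) ≈ Add(-109.00, Mul(-272.19, I)))
Add(Add(-33799, -24863), E) = Add(Add(-33799, -24863), Add(-109, Mul(-42, I, Pow(42, Rational(1, 2))))) = Add(-58662, Add(-109, Mul(-42, I, Pow(42, Rational(1, 2))))) = Add(-58771, Mul(-42, I, Pow(42, Rational(1, 2))))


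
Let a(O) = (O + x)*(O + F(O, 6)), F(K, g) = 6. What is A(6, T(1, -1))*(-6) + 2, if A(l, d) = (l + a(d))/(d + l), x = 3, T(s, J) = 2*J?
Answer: -13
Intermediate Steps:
a(O) = (3 + O)*(6 + O) (a(O) = (O + 3)*(O + 6) = (3 + O)*(6 + O))
A(l, d) = (18 + l + d² + 9*d)/(d + l) (A(l, d) = (l + (18 + d² + 9*d))/(d + l) = (18 + l + d² + 9*d)/(d + l))
A(6, T(1, -1))*(-6) + 2 = ((18 + 6 + (2*(-1))² + 9*(2*(-1)))/(2*(-1) + 6))*(-6) + 2 = ((18 + 6 + (-2)² + 9*(-2))/(-2 + 6))*(-6) + 2 = ((18 + 6 + 4 - 18)/4)*(-6) + 2 = ((¼)*10)*(-6) + 2 = (5/2)*(-6) + 2 = -15 + 2 = -13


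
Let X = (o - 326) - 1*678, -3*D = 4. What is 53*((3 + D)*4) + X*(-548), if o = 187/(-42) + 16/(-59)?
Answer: 685332838/1239 ≈ 5.5313e+5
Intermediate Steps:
D = -4/3 (D = -⅓*4 = -4/3 ≈ -1.3333)
o = -11705/2478 (o = 187*(-1/42) + 16*(-1/59) = -187/42 - 16/59 = -11705/2478 ≈ -4.7236)
X = -2499617/2478 (X = (-11705/2478 - 326) - 1*678 = -819533/2478 - 678 = -2499617/2478 ≈ -1008.7)
53*((3 + D)*4) + X*(-548) = 53*((3 - 4/3)*4) - 2499617/2478*(-548) = 53*((5/3)*4) + 684895058/1239 = 53*(20/3) + 684895058/1239 = 1060/3 + 684895058/1239 = 685332838/1239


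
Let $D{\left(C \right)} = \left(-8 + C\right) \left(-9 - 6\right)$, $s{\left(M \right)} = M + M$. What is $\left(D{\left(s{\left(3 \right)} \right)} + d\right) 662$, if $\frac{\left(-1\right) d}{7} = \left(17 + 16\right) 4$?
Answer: $-591828$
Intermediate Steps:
$s{\left(M \right)} = 2 M$
$d = -924$ ($d = - 7 \left(17 + 16\right) 4 = - 7 \cdot 33 \cdot 4 = \left(-7\right) 132 = -924$)
$D{\left(C \right)} = 120 - 15 C$ ($D{\left(C \right)} = \left(-8 + C\right) \left(-9 - 6\right) = \left(-8 + C\right) \left(-15\right) = 120 - 15 C$)
$\left(D{\left(s{\left(3 \right)} \right)} + d\right) 662 = \left(\left(120 - 15 \cdot 2 \cdot 3\right) - 924\right) 662 = \left(\left(120 - 90\right) - 924\right) 662 = \left(30 - 924\right) 662 = \left(-894\right) 662 = -591828$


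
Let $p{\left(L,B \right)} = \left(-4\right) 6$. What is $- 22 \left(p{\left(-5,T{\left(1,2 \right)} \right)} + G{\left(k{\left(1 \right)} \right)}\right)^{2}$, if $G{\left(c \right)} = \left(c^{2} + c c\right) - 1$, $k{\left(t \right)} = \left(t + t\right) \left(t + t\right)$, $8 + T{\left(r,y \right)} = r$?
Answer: $-1078$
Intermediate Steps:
$T{\left(r,y \right)} = -8 + r$
$k{\left(t \right)} = 4 t^{2}$ ($k{\left(t \right)} = 2 t 2 t = 4 t^{2}$)
$p{\left(L,B \right)} = -24$
$G{\left(c \right)} = -1 + 2 c^{2}$ ($G{\left(c \right)} = \left(c^{2} + c^{2}\right) - 1 = 2 c^{2} - 1 = -1 + 2 c^{2}$)
$- 22 \left(p{\left(-5,T{\left(1,2 \right)} \right)} + G{\left(k{\left(1 \right)} \right)}\right)^{2} = - 22 \left(-24 - \left(1 - 2 \left(4 \cdot 1^{2}\right)^{2}\right)\right)^{2} = - 22 \left(-24 - \left(1 - 2 \left(4 \cdot 1\right)^{2}\right)\right)^{2} = - 22 \left(-24 - \left(1 - 2 \cdot 4^{2}\right)\right)^{2} = - 22 \left(-24 + \left(-1 + 2 \cdot 16\right)\right)^{2} = - 22 \left(-24 + \left(-1 + 32\right)\right)^{2} = - 22 \left(-24 + 31\right)^{2} = - 22 \cdot 7^{2} = \left(-22\right) 49 = -1078$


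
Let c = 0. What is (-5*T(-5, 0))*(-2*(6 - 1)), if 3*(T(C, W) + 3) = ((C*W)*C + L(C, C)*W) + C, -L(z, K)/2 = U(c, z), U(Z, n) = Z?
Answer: -700/3 ≈ -233.33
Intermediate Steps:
L(z, K) = 0 (L(z, K) = -2*0 = 0)
T(C, W) = -3 + C/3 + W*C**2/3 (T(C, W) = -3 + (((C*W)*C + 0*W) + C)/3 = -3 + ((W*C**2 + 0) + C)/3 = -3 + (W*C**2 + C)/3 = -3 + (C + W*C**2)/3 = -3 + (C/3 + W*C**2/3) = -3 + C/3 + W*C**2/3)
(-5*T(-5, 0))*(-2*(6 - 1)) = (-5*(-3 + (1/3)*(-5) + (1/3)*0*(-5)**2))*(-2*(6 - 1)) = (-5*(-3 - 5/3 + (1/3)*0*25))*(-2*5) = -5*(-3 - 5/3 + 0)*(-10) = -5*(-14/3)*(-10) = (70/3)*(-10) = -700/3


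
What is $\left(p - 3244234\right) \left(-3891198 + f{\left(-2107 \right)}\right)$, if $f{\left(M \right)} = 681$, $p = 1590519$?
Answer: $6433806320655$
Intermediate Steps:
$\left(p - 3244234\right) \left(-3891198 + f{\left(-2107 \right)}\right) = \left(1590519 - 3244234\right) \left(-3891198 + 681\right) = \left(-1653715\right) \left(-3890517\right) = 6433806320655$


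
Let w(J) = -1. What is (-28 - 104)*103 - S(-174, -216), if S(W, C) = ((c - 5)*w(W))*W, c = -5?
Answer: -11856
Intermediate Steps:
S(W, C) = 10*W (S(W, C) = ((-5 - 5)*(-1))*W = (-10*(-1))*W = 10*W)
(-28 - 104)*103 - S(-174, -216) = (-28 - 104)*103 - 10*(-174) = -132*103 - 1*(-1740) = -13596 + 1740 = -11856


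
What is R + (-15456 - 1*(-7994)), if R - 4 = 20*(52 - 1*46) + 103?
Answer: -7235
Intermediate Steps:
R = 227 (R = 4 + (20*(52 - 1*46) + 103) = 4 + (20*(52 - 46) + 103) = 4 + (20*6 + 103) = 4 + (120 + 103) = 4 + 223 = 227)
R + (-15456 - 1*(-7994)) = 227 + (-15456 - 1*(-7994)) = 227 + (-15456 + 7994) = 227 - 7462 = -7235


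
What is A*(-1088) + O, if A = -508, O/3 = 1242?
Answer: 556430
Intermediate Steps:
O = 3726 (O = 3*1242 = 3726)
A*(-1088) + O = -508*(-1088) + 3726 = 552704 + 3726 = 556430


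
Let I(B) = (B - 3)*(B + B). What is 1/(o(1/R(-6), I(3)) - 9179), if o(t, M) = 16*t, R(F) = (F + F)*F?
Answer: -9/82609 ≈ -0.00010895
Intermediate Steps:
I(B) = 2*B*(-3 + B) (I(B) = (-3 + B)*(2*B) = 2*B*(-3 + B))
R(F) = 2*F² (R(F) = (2*F)*F = 2*F²)
1/(o(1/R(-6), I(3)) - 9179) = 1/(16/((2*(-6)²)) - 9179) = 1/(16/((2*36)) - 9179) = 1/(16/72 - 9179) = 1/(16*(1/72) - 9179) = 1/(2/9 - 9179) = 1/(-82609/9) = -9/82609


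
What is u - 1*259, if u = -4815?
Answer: -5074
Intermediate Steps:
u - 1*259 = -4815 - 1*259 = -4815 - 259 = -5074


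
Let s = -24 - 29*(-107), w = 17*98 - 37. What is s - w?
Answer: 1450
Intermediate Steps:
w = 1629 (w = 1666 - 37 = 1629)
s = 3079 (s = -24 + 3103 = 3079)
s - w = 3079 - 1*1629 = 3079 - 1629 = 1450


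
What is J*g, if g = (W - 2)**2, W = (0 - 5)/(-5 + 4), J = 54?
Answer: 486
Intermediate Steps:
W = 5 (W = -5/(-1) = -5*(-1) = 5)
g = 9 (g = (5 - 2)**2 = 3**2 = 9)
J*g = 54*9 = 486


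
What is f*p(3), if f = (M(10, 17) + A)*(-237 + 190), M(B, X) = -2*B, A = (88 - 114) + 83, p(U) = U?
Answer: -5217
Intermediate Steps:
A = 57 (A = -26 + 83 = 57)
f = -1739 (f = (-2*10 + 57)*(-237 + 190) = (-20 + 57)*(-47) = 37*(-47) = -1739)
f*p(3) = -1739*3 = -5217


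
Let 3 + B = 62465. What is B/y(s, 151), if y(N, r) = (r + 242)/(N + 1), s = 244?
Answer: 15303190/393 ≈ 38939.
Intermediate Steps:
B = 62462 (B = -3 + 62465 = 62462)
y(N, r) = (242 + r)/(1 + N)
B/y(s, 151) = 62462/(((242 + 151)/(1 + 244))) = 62462/((393/245)) = 62462/(((1/245)*393)) = 62462/(393/245) = 62462*(245/393) = 15303190/393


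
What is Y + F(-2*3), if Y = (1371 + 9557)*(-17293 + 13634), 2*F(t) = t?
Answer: -39985555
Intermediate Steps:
F(t) = t/2
Y = -39985552 (Y = 10928*(-3659) = -39985552)
Y + F(-2*3) = -39985552 + (-2*3)/2 = -39985552 + (1/2)*(-6) = -39985552 - 3 = -39985555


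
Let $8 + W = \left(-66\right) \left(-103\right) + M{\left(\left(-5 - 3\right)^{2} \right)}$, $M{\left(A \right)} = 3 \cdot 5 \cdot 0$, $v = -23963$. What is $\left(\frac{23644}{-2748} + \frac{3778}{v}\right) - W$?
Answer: $- \frac{111925165769}{16462581} \approx -6798.8$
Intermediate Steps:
$M{\left(A \right)} = 0$ ($M{\left(A \right)} = 15 \cdot 0 = 0$)
$W = 6790$ ($W = -8 + \left(\left(-66\right) \left(-103\right) + 0\right) = -8 + \left(6798 + 0\right) = -8 + 6798 = 6790$)
$\left(\frac{23644}{-2748} + \frac{3778}{v}\right) - W = \left(\frac{23644}{-2748} + \frac{3778}{-23963}\right) - 6790 = \left(23644 \left(- \frac{1}{2748}\right) + 3778 \left(- \frac{1}{23963}\right)\right) - 6790 = \left(- \frac{5911}{687} - \frac{3778}{23963}\right) - 6790 = - \frac{144240779}{16462581} - 6790 = - \frac{111925165769}{16462581}$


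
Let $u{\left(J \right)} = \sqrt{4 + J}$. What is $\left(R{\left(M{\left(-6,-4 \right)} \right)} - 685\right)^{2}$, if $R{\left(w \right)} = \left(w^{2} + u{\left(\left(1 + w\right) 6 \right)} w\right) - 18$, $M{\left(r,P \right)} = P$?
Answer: $471745 + 5496 i \sqrt{14} \approx 4.7175 \cdot 10^{5} + 20564.0 i$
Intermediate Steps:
$R{\left(w \right)} = -18 + w^{2} + w \sqrt{10 + 6 w}$ ($R{\left(w \right)} = \left(w^{2} + \sqrt{4 + \left(1 + w\right) 6} w\right) - 18 = \left(w^{2} + \sqrt{4 + \left(6 + 6 w\right)} w\right) - 18 = \left(w^{2} + \sqrt{10 + 6 w} w\right) - 18 = \left(w^{2} + w \sqrt{10 + 6 w}\right) - 18 = -18 + w^{2} + w \sqrt{10 + 6 w}$)
$\left(R{\left(M{\left(-6,-4 \right)} \right)} - 685\right)^{2} = \left(\left(-18 + \left(-4\right)^{2} - 4 \sqrt{10 + 6 \left(-4\right)}\right) - 685\right)^{2} = \left(\left(-18 + 16 - 4 \sqrt{10 - 24}\right) - 685\right)^{2} = \left(\left(-18 + 16 - 4 \sqrt{-14}\right) - 685\right)^{2} = \left(\left(-18 + 16 - 4 i \sqrt{14}\right) - 685\right)^{2} = \left(\left(-2 - 4 i \sqrt{14}\right) - 685\right)^{2} = \left(-687 - 4 i \sqrt{14}\right)^{2}$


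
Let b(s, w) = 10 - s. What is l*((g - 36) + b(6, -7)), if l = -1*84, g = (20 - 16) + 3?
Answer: 2100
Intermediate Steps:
g = 7 (g = 4 + 3 = 7)
l = -84
l*((g - 36) + b(6, -7)) = -84*((7 - 36) + (10 - 1*6)) = -84*(-29 + (10 - 6)) = -84*(-29 + 4) = -84*(-25) = 2100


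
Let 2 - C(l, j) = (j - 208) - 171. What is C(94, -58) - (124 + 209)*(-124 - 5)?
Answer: 43396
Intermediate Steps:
C(l, j) = 381 - j (C(l, j) = 2 - ((j - 208) - 171) = 2 - ((-208 + j) - 171) = 2 - (-379 + j) = 2 + (379 - j) = 381 - j)
C(94, -58) - (124 + 209)*(-124 - 5) = (381 - 1*(-58)) - (124 + 209)*(-124 - 5) = (381 + 58) - 333*(-129) = 439 - 1*(-42957) = 439 + 42957 = 43396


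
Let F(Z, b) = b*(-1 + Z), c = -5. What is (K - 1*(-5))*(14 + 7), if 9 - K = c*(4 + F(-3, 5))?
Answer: -1386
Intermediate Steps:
K = -71 (K = 9 - (-5)*(4 + 5*(-1 - 3)) = 9 - (-5)*(4 + 5*(-4)) = 9 - (-5)*(4 - 20) = 9 - (-5)*(-16) = 9 - 1*80 = 9 - 80 = -71)
(K - 1*(-5))*(14 + 7) = (-71 - 1*(-5))*(14 + 7) = (-71 + 5)*21 = -66*21 = -1386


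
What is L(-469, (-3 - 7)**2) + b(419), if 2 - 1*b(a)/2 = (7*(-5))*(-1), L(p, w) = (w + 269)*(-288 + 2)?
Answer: -105600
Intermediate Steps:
L(p, w) = -76934 - 286*w (L(p, w) = (269 + w)*(-286) = -76934 - 286*w)
b(a) = -66 (b(a) = 4 - 2*7*(-5)*(-1) = 4 - (-70)*(-1) = 4 - 2*35 = 4 - 70 = -66)
L(-469, (-3 - 7)**2) + b(419) = (-76934 - 286*(-3 - 7)**2) - 66 = (-76934 - 286*(-10)**2) - 66 = (-76934 - 286*100) - 66 = (-76934 - 28600) - 66 = -105534 - 66 = -105600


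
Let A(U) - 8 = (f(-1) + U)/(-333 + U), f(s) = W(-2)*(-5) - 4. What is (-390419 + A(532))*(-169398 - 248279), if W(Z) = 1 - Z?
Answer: 32449859085852/199 ≈ 1.6306e+11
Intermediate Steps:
f(s) = -19 (f(s) = (1 - 1*(-2))*(-5) - 4 = (1 + 2)*(-5) - 4 = 3*(-5) - 4 = -15 - 4 = -19)
A(U) = 8 + (-19 + U)/(-333 + U)
(-390419 + A(532))*(-169398 - 248279) = (-390419 + (-2683 + 9*532)/(-333 + 532))*(-169398 - 248279) = (-390419 + (-2683 + 4788)/199)*(-417677) = (-390419 + (1/199)*2105)*(-417677) = (-390419 + 2105/199)*(-417677) = -77691276/199*(-417677) = 32449859085852/199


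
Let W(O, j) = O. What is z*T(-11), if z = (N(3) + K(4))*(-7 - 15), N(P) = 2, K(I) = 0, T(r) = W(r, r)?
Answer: 484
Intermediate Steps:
T(r) = r
z = -44 (z = (2 + 0)*(-7 - 15) = 2*(-22) = -44)
z*T(-11) = -44*(-11) = 484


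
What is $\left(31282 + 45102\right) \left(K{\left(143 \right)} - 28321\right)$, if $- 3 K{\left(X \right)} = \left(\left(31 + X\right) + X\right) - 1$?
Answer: $- \frac{6513951136}{3} \approx -2.1713 \cdot 10^{9}$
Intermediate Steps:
$K{\left(X \right)} = -10 - \frac{2 X}{3}$ ($K{\left(X \right)} = - \frac{\left(\left(31 + X\right) + X\right) - 1}{3} = - \frac{\left(31 + 2 X\right) - 1}{3} = - \frac{30 + 2 X}{3} = -10 - \frac{2 X}{3}$)
$\left(31282 + 45102\right) \left(K{\left(143 \right)} - 28321\right) = \left(31282 + 45102\right) \left(\left(-10 - \frac{286}{3}\right) - 28321\right) = 76384 \left(\left(-10 - \frac{286}{3}\right) - 28321\right) = 76384 \left(- \frac{316}{3} - 28321\right) = 76384 \left(- \frac{85279}{3}\right) = - \frac{6513951136}{3}$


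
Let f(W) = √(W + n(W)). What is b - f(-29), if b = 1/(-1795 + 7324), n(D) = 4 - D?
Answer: -11057/5529 ≈ -1.9998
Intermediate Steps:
f(W) = 2 (f(W) = √(W + (4 - W)) = √4 = 2)
b = 1/5529 ≈ 0.00018086
b - f(-29) = 1/5529 - 1*2 = 1/5529 - 2 = -11057/5529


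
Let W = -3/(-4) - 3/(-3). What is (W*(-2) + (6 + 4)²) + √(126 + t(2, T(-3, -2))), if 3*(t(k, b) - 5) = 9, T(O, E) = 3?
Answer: 193/2 + √134 ≈ 108.08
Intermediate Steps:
W = 7/4 (W = -3*(-¼) - 3*(-⅓) = ¾ + 1 = 7/4 ≈ 1.7500)
t(k, b) = 8 (t(k, b) = 5 + (⅓)*9 = 5 + 3 = 8)
(W*(-2) + (6 + 4)²) + √(126 + t(2, T(-3, -2))) = ((7/4)*(-2) + (6 + 4)²) + √(126 + 8) = (-7/2 + 10²) + √134 = (-7/2 + 100) + √134 = 193/2 + √134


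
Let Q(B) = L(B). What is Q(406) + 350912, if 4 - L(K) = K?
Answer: 350510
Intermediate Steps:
L(K) = 4 - K
Q(B) = 4 - B
Q(406) + 350912 = (4 - 1*406) + 350912 = (4 - 406) + 350912 = -402 + 350912 = 350510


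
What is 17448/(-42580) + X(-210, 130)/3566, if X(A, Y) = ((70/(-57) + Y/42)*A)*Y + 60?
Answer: -5296545074/360620665 ≈ -14.687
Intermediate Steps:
X(A, Y) = 60 + A*Y*(-70/57 + Y/42) (X(A, Y) = ((70*(-1/57) + Y*(1/42))*A)*Y + 60 = ((-70/57 + Y/42)*A)*Y + 60 = (A*(-70/57 + Y/42))*Y + 60 = A*Y*(-70/57 + Y/42) + 60 = 60 + A*Y*(-70/57 + Y/42))
17448/(-42580) + X(-210, 130)/3566 = 17448/(-42580) + (60 - 70/57*(-210)*130 + (1/42)*(-210)*130²)/3566 = 17448*(-1/42580) + (60 + 637000/19 + (1/42)*(-210)*16900)*(1/3566) = -4362/10645 + (60 + 637000/19 - 84500)*(1/3566) = -4362/10645 - 967360/19*1/3566 = -4362/10645 - 483680/33877 = -5296545074/360620665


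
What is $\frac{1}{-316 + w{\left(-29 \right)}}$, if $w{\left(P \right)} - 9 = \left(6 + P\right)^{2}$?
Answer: $\frac{1}{222} \approx 0.0045045$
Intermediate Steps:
$w{\left(P \right)} = 9 + \left(6 + P\right)^{2}$
$\frac{1}{-316 + w{\left(-29 \right)}} = \frac{1}{-316 + \left(9 + \left(6 - 29\right)^{2}\right)} = \frac{1}{-316 + \left(9 + \left(-23\right)^{2}\right)} = \frac{1}{-316 + \left(9 + 529\right)} = \frac{1}{-316 + 538} = \frac{1}{222}$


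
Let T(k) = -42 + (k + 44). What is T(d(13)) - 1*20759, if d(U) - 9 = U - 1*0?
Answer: -20735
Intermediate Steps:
d(U) = 9 + U (d(U) = 9 + (U - 1*0) = 9 + (U + 0) = 9 + U)
T(k) = 2 + k (T(k) = -42 + (44 + k) = 2 + k)
T(d(13)) - 1*20759 = (2 + (9 + 13)) - 1*20759 = (2 + 22) - 20759 = 24 - 20759 = -20735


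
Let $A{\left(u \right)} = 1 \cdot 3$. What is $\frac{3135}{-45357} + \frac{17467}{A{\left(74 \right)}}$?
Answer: $\frac{264080438}{45357} \approx 5822.3$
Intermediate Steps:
$A{\left(u \right)} = 3$
$\frac{3135}{-45357} + \frac{17467}{A{\left(74 \right)}} = \frac{3135}{-45357} + \frac{17467}{3} = 3135 \left(- \frac{1}{45357}\right) + 17467 \cdot \frac{1}{3} = - \frac{1045}{15119} + \frac{17467}{3} = \frac{264080438}{45357}$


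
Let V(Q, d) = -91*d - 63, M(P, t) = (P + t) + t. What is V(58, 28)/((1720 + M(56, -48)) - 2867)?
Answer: 2611/1187 ≈ 2.1997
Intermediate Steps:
M(P, t) = P + 2*t
V(Q, d) = -63 - 91*d
V(58, 28)/((1720 + M(56, -48)) - 2867) = (-63 - 91*28)/((1720 + (56 + 2*(-48))) - 2867) = (-63 - 2548)/((1720 + (56 - 96)) - 2867) = -2611/((1720 - 40) - 2867) = -2611/(1680 - 2867) = -2611/(-1187) = -2611*(-1/1187) = 2611/1187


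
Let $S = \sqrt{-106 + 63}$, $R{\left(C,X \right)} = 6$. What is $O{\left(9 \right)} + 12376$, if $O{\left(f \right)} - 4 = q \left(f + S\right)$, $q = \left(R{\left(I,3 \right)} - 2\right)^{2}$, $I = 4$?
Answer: $12524 + 16 i \sqrt{43} \approx 12524.0 + 104.92 i$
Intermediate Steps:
$S = i \sqrt{43}$ ($S = \sqrt{-43} = i \sqrt{43} \approx 6.5574 i$)
$q = 16$ ($q = \left(6 - 2\right)^{2} = 4^{2} = 16$)
$O{\left(f \right)} = 4 + 16 f + 16 i \sqrt{43}$ ($O{\left(f \right)} = 4 + 16 \left(f + i \sqrt{43}\right) = 4 + \left(16 f + 16 i \sqrt{43}\right) = 4 + 16 f + 16 i \sqrt{43}$)
$O{\left(9 \right)} + 12376 = \left(4 + 16 \cdot 9 + 16 i \sqrt{43}\right) + 12376 = \left(4 + 144 + 16 i \sqrt{43}\right) + 12376 = \left(148 + 16 i \sqrt{43}\right) + 12376 = 12524 + 16 i \sqrt{43}$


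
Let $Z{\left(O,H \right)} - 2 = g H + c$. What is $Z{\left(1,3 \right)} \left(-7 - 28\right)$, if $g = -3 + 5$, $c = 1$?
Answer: $-315$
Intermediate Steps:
$g = 2$
$Z{\left(O,H \right)} = 3 + 2 H$ ($Z{\left(O,H \right)} = 2 + \left(2 H + 1\right) = 2 + \left(1 + 2 H\right) = 3 + 2 H$)
$Z{\left(1,3 \right)} \left(-7 - 28\right) = \left(3 + 2 \cdot 3\right) \left(-7 - 28\right) = \left(3 + 6\right) \left(-35\right) = 9 \left(-35\right) = -315$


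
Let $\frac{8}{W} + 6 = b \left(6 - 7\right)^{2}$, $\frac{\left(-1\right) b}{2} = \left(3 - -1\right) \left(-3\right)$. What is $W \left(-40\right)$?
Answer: $- \frac{160}{9} \approx -17.778$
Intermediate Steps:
$b = 24$ ($b = - 2 \left(3 - -1\right) \left(-3\right) = - 2 \left(3 + 1\right) \left(-3\right) = - 2 \cdot 4 \left(-3\right) = \left(-2\right) \left(-12\right) = 24$)
$W = \frac{4}{9}$ ($W = \frac{8}{-6 + 24 \left(6 - 7\right)^{2}} = \frac{8}{-6 + 24 \left(-1\right)^{2}} = \frac{8}{-6 + 24 \cdot 1} = \frac{8}{-6 + 24} = \frac{8}{18} = 8 \cdot \frac{1}{18} = \frac{4}{9} \approx 0.44444$)
$W \left(-40\right) = \frac{4}{9} \left(-40\right) = - \frac{160}{9}$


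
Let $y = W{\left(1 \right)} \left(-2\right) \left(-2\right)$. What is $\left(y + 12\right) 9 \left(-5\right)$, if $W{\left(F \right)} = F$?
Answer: $-720$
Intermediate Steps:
$y = 4$ ($y = 1 \left(-2\right) \left(-2\right) = \left(-2\right) \left(-2\right) = 4$)
$\left(y + 12\right) 9 \left(-5\right) = \left(4 + 12\right) 9 \left(-5\right) = 16 \left(-45\right) = -720$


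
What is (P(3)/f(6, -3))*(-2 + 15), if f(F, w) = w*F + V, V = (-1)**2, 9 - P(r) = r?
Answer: -78/17 ≈ -4.5882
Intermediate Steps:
P(r) = 9 - r
V = 1
f(F, w) = 1 + F*w (f(F, w) = w*F + 1 = F*w + 1 = 1 + F*w)
(P(3)/f(6, -3))*(-2 + 15) = ((9 - 1*3)/(1 + 6*(-3)))*(-2 + 15) = ((9 - 3)/(1 - 18))*13 = (6/(-17))*13 = (6*(-1/17))*13 = -6/17*13 = -78/17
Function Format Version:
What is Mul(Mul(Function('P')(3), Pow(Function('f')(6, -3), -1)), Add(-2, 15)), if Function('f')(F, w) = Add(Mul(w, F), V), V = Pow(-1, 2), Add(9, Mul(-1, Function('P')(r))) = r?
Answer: Rational(-78, 17) ≈ -4.5882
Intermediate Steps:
Function('P')(r) = Add(9, Mul(-1, r))
V = 1
Function('f')(F, w) = Add(1, Mul(F, w)) (Function('f')(F, w) = Add(Mul(w, F), 1) = Add(Mul(F, w), 1) = Add(1, Mul(F, w)))
Mul(Mul(Function('P')(3), Pow(Function('f')(6, -3), -1)), Add(-2, 15)) = Mul(Mul(Add(9, Mul(-1, 3)), Pow(Add(1, Mul(6, -3)), -1)), Add(-2, 15)) = Mul(Mul(Add(9, -3), Pow(Add(1, -18), -1)), 13) = Mul(Mul(6, Pow(-17, -1)), 13) = Mul(Mul(6, Rational(-1, 17)), 13) = Mul(Rational(-6, 17), 13) = Rational(-78, 17)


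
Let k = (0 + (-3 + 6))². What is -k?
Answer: -9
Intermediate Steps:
k = 9 (k = (0 + 3)² = 3² = 9)
-k = -1*9 = -9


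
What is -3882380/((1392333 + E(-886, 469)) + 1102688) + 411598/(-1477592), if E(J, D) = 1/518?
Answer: -1751751494377961/954835375721684 ≈ -1.8346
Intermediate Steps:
E(J, D) = 1/518
-3882380/((1392333 + E(-886, 469)) + 1102688) + 411598/(-1477592) = -3882380/((1392333 + 1/518) + 1102688) + 411598/(-1477592) = -3882380/(721228495/518 + 1102688) + 411598*(-1/1477592) = -3882380/1292420879/518 - 205799/738796 = -3882380*518/1292420879 - 205799/738796 = -2011072840/1292420879 - 205799/738796 = -1751751494377961/954835375721684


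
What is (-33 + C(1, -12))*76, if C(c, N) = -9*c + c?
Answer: -3116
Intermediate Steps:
C(c, N) = -8*c
(-33 + C(1, -12))*76 = (-33 - 8*1)*76 = (-33 - 8)*76 = -41*76 = -3116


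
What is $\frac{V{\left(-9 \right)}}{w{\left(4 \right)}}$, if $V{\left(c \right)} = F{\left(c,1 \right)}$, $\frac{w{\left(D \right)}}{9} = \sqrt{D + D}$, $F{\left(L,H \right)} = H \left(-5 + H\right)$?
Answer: $- \frac{\sqrt{2}}{9} \approx -0.15713$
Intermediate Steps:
$w{\left(D \right)} = 9 \sqrt{2} \sqrt{D}$ ($w{\left(D \right)} = 9 \sqrt{D + D} = 9 \sqrt{2 D} = 9 \sqrt{2} \sqrt{D}$)
$V{\left(c \right)} = -4$ ($V{\left(c \right)} = 1 \left(-5 + 1\right) = 1 \left(-4\right) = -4$)
$\frac{V{\left(-9 \right)}}{w{\left(4 \right)}} = - \frac{4}{9 \sqrt{2} \sqrt{4}} = - \frac{4}{9 \sqrt{2} \cdot 2} = - \frac{4}{18 \sqrt{2}} = - 4 \frac{\sqrt{2}}{36} = - \frac{\sqrt{2}}{9}$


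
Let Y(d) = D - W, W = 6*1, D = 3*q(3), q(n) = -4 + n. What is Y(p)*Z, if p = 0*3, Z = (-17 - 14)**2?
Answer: -8649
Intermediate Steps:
Z = 961 (Z = (-31)**2 = 961)
p = 0
D = -3 (D = 3*(-4 + 3) = 3*(-1) = -3)
W = 6
Y(d) = -9 (Y(d) = -3 - 1*6 = -3 - 6 = -9)
Y(p)*Z = -9*961 = -8649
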